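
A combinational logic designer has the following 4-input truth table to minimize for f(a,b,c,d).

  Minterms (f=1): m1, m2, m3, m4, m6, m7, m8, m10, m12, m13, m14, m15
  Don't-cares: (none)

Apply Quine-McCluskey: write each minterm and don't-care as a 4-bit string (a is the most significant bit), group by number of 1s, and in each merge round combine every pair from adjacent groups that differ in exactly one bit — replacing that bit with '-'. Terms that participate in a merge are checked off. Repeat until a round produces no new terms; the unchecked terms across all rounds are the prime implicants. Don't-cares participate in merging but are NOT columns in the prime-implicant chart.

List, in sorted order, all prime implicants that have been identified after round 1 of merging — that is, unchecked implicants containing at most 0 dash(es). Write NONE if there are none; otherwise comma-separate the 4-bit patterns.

size-2^0 implicants → 0001(✓)  0010(✓)  0011(✓)  0100(✓)  0110(✓)  0111(✓)  1000(✓)  1010(✓)  1100(✓)  1101(✓)  1110(✓)  1111(✓)
size-2^1 implicants → -010(✓)  -100(✓)  -110(✓)  -111(✓)  0-10(✓)  0-11(✓)  00-1  001-(✓)  01-0(✓)  011-(✓)  1-00(✓)  1-10(✓)  10-0(✓)  11-0(✓)  11-1(✓)  110-(✓)  111-(✓)
size-2^2 implicants → --10  -1-0  -11-  0-1-  1--0  11--
Unchecked terms (primes): --10, -1-0, -11-, 0-1-, 00-1, 1--0, 11--

NONE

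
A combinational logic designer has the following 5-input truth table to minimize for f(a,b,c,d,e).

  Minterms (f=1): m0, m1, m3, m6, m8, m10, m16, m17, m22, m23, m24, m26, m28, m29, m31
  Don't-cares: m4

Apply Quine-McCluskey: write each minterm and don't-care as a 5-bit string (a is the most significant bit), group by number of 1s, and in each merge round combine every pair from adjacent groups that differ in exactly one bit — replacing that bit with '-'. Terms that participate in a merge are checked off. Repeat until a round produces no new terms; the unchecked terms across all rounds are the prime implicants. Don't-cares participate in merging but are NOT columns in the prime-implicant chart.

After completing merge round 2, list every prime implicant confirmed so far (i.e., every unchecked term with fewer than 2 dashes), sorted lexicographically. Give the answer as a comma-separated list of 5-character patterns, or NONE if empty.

size-2^0 implicants → 00000(✓)  00001(✓)  00011(✓)  00100(✓)  00110(✓)  01000(✓)  01010(✓)  10000(✓)  10001(✓)  10110(✓)  10111(✓)  11000(✓)  11010(✓)  11100(✓)  11101(✓)  11111(✓)
size-2^1 implicants → -0000(✓)  -0001(✓)  -0110  -1000(✓)  -1010(✓)  0-000(✓)  00-00  000-1  0000-(✓)  001-0  010-0(✓)  1-000(✓)  1-111  1000-(✓)  1011-  11-00  110-0(✓)  111-1  1110-
size-2^2 implicants → --000  -000-  -10-0
Unchecked terms (primes): --000, -000-, -0110, -10-0, 00-00, 000-1, 001-0, 1-111, 1011-, 11-00, 111-1, 1110-

-0110, 00-00, 000-1, 001-0, 1-111, 1011-, 11-00, 111-1, 1110-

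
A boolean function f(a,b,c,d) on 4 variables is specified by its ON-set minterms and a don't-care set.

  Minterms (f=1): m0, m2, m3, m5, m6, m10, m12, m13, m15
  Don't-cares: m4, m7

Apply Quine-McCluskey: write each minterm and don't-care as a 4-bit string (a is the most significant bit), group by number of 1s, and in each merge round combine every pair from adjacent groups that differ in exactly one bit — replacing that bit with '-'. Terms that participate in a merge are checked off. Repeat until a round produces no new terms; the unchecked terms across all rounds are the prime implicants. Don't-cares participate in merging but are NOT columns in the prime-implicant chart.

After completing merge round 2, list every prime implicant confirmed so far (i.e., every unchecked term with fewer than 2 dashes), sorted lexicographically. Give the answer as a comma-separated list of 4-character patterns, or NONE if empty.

-010

size-2^0 implicants → 0000(✓)  0010(✓)  0011(✓)  0100(✓)  0101(✓)  0110(✓)  0111(✓)  1010(✓)  1100(✓)  1101(✓)  1111(✓)
size-2^1 implicants → -010  -100(✓)  -101(✓)  -111(✓)  0-00(✓)  0-10(✓)  0-11(✓)  00-0(✓)  001-(✓)  01-0(✓)  01-1(✓)  010-(✓)  011-(✓)  11-1(✓)  110-(✓)
size-2^2 implicants → -1-1  -10-  0--0  0-1-  01--
Unchecked terms (primes): -010, -1-1, -10-, 0--0, 0-1-, 01--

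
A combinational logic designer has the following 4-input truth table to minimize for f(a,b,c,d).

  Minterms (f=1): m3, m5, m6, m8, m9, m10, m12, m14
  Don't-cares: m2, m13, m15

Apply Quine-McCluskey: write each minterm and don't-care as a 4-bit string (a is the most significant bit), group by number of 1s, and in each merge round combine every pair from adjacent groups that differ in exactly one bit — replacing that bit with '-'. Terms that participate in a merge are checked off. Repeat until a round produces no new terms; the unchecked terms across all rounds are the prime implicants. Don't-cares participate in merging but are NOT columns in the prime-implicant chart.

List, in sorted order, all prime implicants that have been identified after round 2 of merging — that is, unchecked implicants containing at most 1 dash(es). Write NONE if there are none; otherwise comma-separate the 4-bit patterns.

[col 0] 0010*, 0011*, 0101*, 0110*, 1000*, 1001*, 1010*, 1100*, 1101*, 1110*, 1111*
[col 1] -010*, -101, -110*, 0-10*, 001-, 1-00*, 1-01*, 1-10*, 10-0*, 100-*, 11-0*, 11-1*, 110-*, 111-*
[col 2] --10, 1--0, 1-0-, 11--
Prime implicants: --10, -101, 001-, 1--0, 1-0-, 11--

-101, 001-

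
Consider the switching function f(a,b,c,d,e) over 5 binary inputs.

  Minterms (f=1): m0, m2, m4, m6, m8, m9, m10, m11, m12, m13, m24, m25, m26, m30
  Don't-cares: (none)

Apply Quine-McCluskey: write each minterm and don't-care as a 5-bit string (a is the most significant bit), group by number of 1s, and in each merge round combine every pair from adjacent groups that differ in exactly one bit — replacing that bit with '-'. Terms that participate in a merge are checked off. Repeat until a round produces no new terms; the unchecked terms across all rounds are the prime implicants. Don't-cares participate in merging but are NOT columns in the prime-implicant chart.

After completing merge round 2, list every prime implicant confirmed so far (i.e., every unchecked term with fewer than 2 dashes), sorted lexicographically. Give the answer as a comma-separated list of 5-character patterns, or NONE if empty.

[col 0] 00000*, 00010*, 00100*, 00110*, 01000*, 01001*, 01010*, 01011*, 01100*, 01101*, 11000*, 11001*, 11010*, 11110*
[col 1] -1000*, -1001*, -1010*, 0-000*, 0-010*, 0-100*, 00-00*, 00-10*, 000-0*, 001-0*, 01-00*, 01-01*, 010-0*, 010-1*, 0100-*, 0101-*, 0110-*, 11-10, 110-0*, 1100-*
[col 2] -10-0, -100-, 0--00, 0-0-0, 00--0, 01-0-, 010--
Prime implicants: -10-0, -100-, 0--00, 0-0-0, 00--0, 01-0-, 010--, 11-10

11-10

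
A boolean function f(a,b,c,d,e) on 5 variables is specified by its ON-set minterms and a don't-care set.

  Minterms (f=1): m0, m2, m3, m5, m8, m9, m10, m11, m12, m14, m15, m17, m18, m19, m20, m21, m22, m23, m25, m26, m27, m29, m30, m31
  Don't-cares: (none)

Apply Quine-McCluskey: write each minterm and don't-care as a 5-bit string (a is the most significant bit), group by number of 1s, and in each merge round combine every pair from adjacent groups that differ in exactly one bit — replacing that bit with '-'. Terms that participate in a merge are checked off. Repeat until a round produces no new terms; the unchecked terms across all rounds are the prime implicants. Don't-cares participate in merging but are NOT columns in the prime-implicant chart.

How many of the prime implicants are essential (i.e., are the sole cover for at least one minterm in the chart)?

7

[col 0] 00000*, 00010*, 00011*, 00101*, 01000*, 01001*, 01010*, 01011*, 01100*, 01110*, 01111*, 10001*, 10010*, 10011*, 10100*, 10101*, 10110*, 10111*, 11001*, 11010*, 11011*, 11101*, 11110*, 11111*
[col 1] -0010*, -0011*, -0101, -1001*, -1010*, -1011*, -1110*, -1111*, 0-000*, 0-010*, 0-011*, 000-0*, 0001-*, 01-00*, 01-10*, 01-11*, 010-0*, 010-1*, 0100-*, 0101-*, 011-0*, 0111-*, 1-001*, 1-010*, 1-011*, 1-101*, 1-110*, 1-111*, 10-01*, 10-10*, 10-11*, 100-1*, 1001-*, 101-0*, 101-1*, 1010-*, 1011-*, 11-01*, 11-10*, 11-11*, 110-1*, 1101-*, 111-1*, 1111-*
[col 2] --010*, --011*, -001-*, -1-10*, -1-11*, -10-1, -101-*, -111-*, 0-0-0, 0-01-*, 01--0, 01-1-*, 010--, 1--01*, 1--10*, 1--11*, 1-0-1*, 1-01-*, 1-1-1*, 1-11-*, 10--1*, 10-1-*, 101--, 11--1*, 11-1-*
[col 3] --01-, -1-1-, 1---1, 1--1-
Prime implicants: --01-, -0101, -1-1-, -10-1, 0-0-0, 01--0, 010--, 1---1, 1--1-, 101--
PI chart (minterm → PIs covering it):
  0 | 0-0-0  (sole → essential)
  2 | --01-,0-0-0
  3 | --01-  (sole → essential)
  5 | -0101  (sole → essential)
  8 | 0-0-0,01--0,010--
  9 | -10-1,010--
  10 | --01-,-1-1-,0-0-0,01--0,010--
  11 | --01-,-1-1-,-10-1,010--
  12 | 01--0  (sole → essential)
  14 | -1-1-,01--0
  15 | -1-1-  (sole → essential)
  17 | 1---1  (sole → essential)
  18 | --01-,1--1-
  19 | --01-,1---1,1--1-
  20 | 101--  (sole → essential)
  21 | -0101,1---1,101--
  22 | 1--1-,101--
  23 | 1---1,1--1-,101--
  25 | -10-1,1---1
  26 | --01-,-1-1-,1--1-
  27 | --01-,-1-1-,-10-1,1---1,1--1-
  29 | 1---1  (sole → essential)
  30 | -1-1-,1--1-
  31 | -1-1-,1---1,1--1-
Essential prime implicants: --01-, -0101, -1-1-, 0-0-0, 01--0, 1---1, 101--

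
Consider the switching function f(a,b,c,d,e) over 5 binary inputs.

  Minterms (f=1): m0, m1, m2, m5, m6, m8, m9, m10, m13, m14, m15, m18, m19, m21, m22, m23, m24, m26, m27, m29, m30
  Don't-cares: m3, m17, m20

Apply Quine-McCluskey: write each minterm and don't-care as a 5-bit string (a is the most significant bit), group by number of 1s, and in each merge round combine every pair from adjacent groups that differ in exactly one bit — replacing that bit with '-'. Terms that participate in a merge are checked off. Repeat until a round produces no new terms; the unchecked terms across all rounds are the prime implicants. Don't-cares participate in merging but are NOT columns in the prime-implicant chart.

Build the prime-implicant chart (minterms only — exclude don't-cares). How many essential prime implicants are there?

size-2^0 implicants → 00000(✓)  00001(✓)  00010(✓)  00011(✓)  00101(✓)  00110(✓)  01000(✓)  01001(✓)  01010(✓)  01101(✓)  01110(✓)  01111(✓)  10001(✓)  10010(✓)  10011(✓)  10100(✓)  10101(✓)  10110(✓)  10111(✓)  11000(✓)  11010(✓)  11011(✓)  11101(✓)  11110(✓)
size-2^1 implicants → -0001(✓)  -0010(✓)  -0011(✓)  -0101(✓)  -0110(✓)  -1000(✓)  -1010(✓)  -1101(✓)  -1110(✓)  0-000(✓)  0-001(✓)  0-010(✓)  0-101(✓)  0-110(✓)  00-01(✓)  00-10(✓)  000-0(✓)  000-1(✓)  0000-(✓)  0001-(✓)  01-01(✓)  01-10(✓)  010-0(✓)  0100-(✓)  011-1  0111-  1-010(✓)  1-011(✓)  1-101(✓)  1-110(✓)  10-01(✓)  10-10(✓)  10-11(✓)  100-1(✓)  1001-(✓)  101-0(✓)  101-1(✓)  1010-(✓)  1011-(✓)  11-10(✓)  110-0(✓)  1101-(✓)
size-2^2 implicants → --010(✓)  --101  --110(✓)  -0-01  -0-10(✓)  -00-1  -001-  -1-10(✓)  -10-0  0--01  0--10(✓)  0-0-0  0-00-  000--  1--10(✓)  1-01-  10--1  10-1-  101--
size-2^3 implicants → ---10
Unchecked terms (primes): ---10, --101, -0-01, -00-1, -001-, -10-0, 0--01, 0-0-0, 0-00-, 000--, 011-1, 0111-, 1-01-, 10--1, 10-1-, 101--
Minterm coverage:
  m0 ⊆ 0-0-0,0-00-,000--
  m1 ⊆ -0-01,-00-1,0--01,0-00-,000--
  m2 ⊆ ---10,-001-,0-0-0,000--
  m5 ⊆ --101,-0-01,0--01
  m6 ⊆ ---10 [E]
  m8 ⊆ -10-0,0-0-0,0-00-
  m9 ⊆ 0--01,0-00-
  m10 ⊆ ---10,-10-0,0-0-0
  m13 ⊆ --101,0--01,011-1
  m14 ⊆ ---10,0111-
  m15 ⊆ 011-1,0111-
  m18 ⊆ ---10,-001-,1-01-,10-1-
  m19 ⊆ -00-1,-001-,1-01-,10--1,10-1-
  m21 ⊆ --101,-0-01,10--1,101--
  m22 ⊆ ---10,10-1-,101--
  m23 ⊆ 10--1,10-1-,101--
  m24 ⊆ -10-0 [E]
  m26 ⊆ ---10,-10-0,1-01-
  m27 ⊆ 1-01- [E]
  m29 ⊆ --101 [E]
  m30 ⊆ ---10 [E]
E = {---10, --101, -10-0, 1-01-}

4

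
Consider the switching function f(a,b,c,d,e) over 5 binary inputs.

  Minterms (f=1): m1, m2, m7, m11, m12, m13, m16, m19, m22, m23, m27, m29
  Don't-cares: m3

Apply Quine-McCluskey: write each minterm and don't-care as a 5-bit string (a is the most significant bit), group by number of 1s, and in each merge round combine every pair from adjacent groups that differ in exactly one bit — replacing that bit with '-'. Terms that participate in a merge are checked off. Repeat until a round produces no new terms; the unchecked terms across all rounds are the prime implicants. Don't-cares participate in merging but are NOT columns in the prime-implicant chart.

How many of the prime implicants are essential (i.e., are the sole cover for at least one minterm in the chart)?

8

[col 0] 00001*, 00010*, 00011*, 00111*, 01011*, 01100*, 01101*, 10000, 10011*, 10110*, 10111*, 11011*, 11101*
[col 1] -0011*, -0111*, -1011*, -1101, 0-011*, 00-11*, 000-1, 0001-, 0110-, 1-011*, 10-11*, 1011-
[col 2] --011, -0-11
Prime implicants: --011, -0-11, -1101, 000-1, 0001-, 0110-, 10000, 1011-
PI chart (minterm → PIs covering it):
  1 | 000-1  (sole → essential)
  2 | 0001-  (sole → essential)
  7 | -0-11  (sole → essential)
  11 | --011  (sole → essential)
  12 | 0110-  (sole → essential)
  13 | -1101,0110-
  16 | 10000  (sole → essential)
  19 | --011,-0-11
  22 | 1011-  (sole → essential)
  23 | -0-11,1011-
  27 | --011  (sole → essential)
  29 | -1101  (sole → essential)
Essential prime implicants: --011, -0-11, -1101, 000-1, 0001-, 0110-, 10000, 1011-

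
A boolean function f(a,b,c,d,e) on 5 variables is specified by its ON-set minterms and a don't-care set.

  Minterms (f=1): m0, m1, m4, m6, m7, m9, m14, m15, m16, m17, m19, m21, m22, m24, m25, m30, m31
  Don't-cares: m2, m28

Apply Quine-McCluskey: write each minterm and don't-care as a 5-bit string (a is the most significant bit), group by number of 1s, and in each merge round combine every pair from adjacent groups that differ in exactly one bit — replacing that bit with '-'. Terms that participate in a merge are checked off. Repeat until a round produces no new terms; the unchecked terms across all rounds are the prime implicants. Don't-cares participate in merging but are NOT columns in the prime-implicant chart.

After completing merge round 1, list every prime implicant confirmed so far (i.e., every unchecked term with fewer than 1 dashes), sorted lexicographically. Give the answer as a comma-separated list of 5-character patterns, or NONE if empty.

Round 0: 00000✓ 00001✓ 00010✓ 00100✓ 00110✓ 00111✓ 01001✓ 01110✓ 01111✓ 10000✓ 10001✓ 10011✓ 10101✓ 10110✓ 11000✓ 11001✓ 11100✓ 11110✓ 11111✓
Round 1: -0000✓ -0001✓ -0110✓ -1001✓ -1110✓ -1111✓ 0-001✓ 0-110✓ 0-111✓ 00-00✓ 00-10✓ 000-0✓ 0000-✓ 001-0✓ 0011-✓ 0111-✓ 1-000✓ 1-001✓ 1-110✓ 10-01 100-1 1000-✓ 11-00 1100-✓ 111-0 1111-✓
Round 2: --001 --110 -000- -111- 0-11- 00--0 1-00-
PIs = {--001, --110, -000-, -111-, 0-11-, 00--0, 1-00-, 10-01, 100-1, 11-00, 111-0}

NONE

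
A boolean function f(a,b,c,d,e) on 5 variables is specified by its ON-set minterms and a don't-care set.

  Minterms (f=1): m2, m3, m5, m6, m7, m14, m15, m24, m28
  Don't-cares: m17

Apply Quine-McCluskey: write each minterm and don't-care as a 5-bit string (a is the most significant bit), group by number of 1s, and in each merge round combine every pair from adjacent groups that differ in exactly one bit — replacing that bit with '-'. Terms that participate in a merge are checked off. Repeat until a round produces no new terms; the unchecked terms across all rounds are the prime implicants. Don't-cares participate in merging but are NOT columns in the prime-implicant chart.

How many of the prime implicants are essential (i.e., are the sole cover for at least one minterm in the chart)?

[col 0] 00010*, 00011*, 00101*, 00110*, 00111*, 01110*, 01111*, 10001, 11000*, 11100*
[col 1] 0-110*, 0-111*, 00-10*, 00-11*, 0001-*, 001-1, 0011-*, 0111-*, 11-00
[col 2] 0-11-, 00-1-
Prime implicants: 0-11-, 00-1-, 001-1, 10001, 11-00
PI chart (minterm → PIs covering it):
  2 | 00-1-  (sole → essential)
  3 | 00-1-  (sole → essential)
  5 | 001-1  (sole → essential)
  6 | 0-11-,00-1-
  7 | 0-11-,00-1-,001-1
  14 | 0-11-  (sole → essential)
  15 | 0-11-  (sole → essential)
  24 | 11-00  (sole → essential)
  28 | 11-00  (sole → essential)
Essential prime implicants: 0-11-, 00-1-, 001-1, 11-00

4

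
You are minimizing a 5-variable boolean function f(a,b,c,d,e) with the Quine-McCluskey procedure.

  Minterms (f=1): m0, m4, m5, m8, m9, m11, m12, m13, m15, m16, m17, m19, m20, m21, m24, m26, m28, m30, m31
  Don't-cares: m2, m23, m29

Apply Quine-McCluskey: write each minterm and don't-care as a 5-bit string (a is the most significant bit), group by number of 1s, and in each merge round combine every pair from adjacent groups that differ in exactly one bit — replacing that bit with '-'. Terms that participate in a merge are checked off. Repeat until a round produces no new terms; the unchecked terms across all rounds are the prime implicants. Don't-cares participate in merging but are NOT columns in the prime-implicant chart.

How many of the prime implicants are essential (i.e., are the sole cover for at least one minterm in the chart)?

Round 0: 00000✓ 00010✓ 00100✓ 00101✓ 01000✓ 01001✓ 01011✓ 01100✓ 01101✓ 01111✓ 10000✓ 10001✓ 10011✓ 10100✓ 10101✓ 10111✓ 11000✓ 11010✓ 11100✓ 11101✓ 11110✓ 11111✓
Round 1: -0000✓ -0100✓ -0101✓ -1000✓ -1100✓ -1101✓ -1111✓ 0-000✓ 0-100✓ 0-101✓ 00-00✓ 000-0 0010-✓ 01-00✓ 01-01✓ 01-11✓ 010-1✓ 0100-✓ 011-1✓ 0110-✓ 1-000✓ 1-100✓ 1-101✓ 1-111✓ 10-00✓ 10-01✓ 10-11✓ 100-1✓ 1000-✓ 101-1✓ 1010-✓ 11-00✓ 11-10✓ 110-0✓ 111-0✓ 111-1✓ 1110-✓ 1111-✓
Round 2: --000✓ --100✓ --101✓ -0-00✓ -010-✓ -1-00✓ -11-1 -110-✓ 0--00✓ 0-10-✓ 01--1 01-0- 1--00✓ 1-1-1 1-10-✓ 10--1 10-0- 11--0 111--
Round 3: ---00 --10-
PIs = {---00, --10-, -11-1, 000-0, 01--1, 01-0-, 1-1-1, 10--1, 10-0-, 11--0, 111--}
Coverage chart:
  m0: ---00,000-0
  m4: ---00,--10-
  m5: --10- ←essential
  m8: ---00,01-0-
  m9: 01--1,01-0-
  m11: 01--1 ←essential
  m12: ---00,--10-,01-0-
  m13: --10-,-11-1,01--1,01-0-
  m15: -11-1,01--1
  m16: ---00,10-0-
  m17: 10--1,10-0-
  m19: 10--1 ←essential
  m20: ---00,--10-,10-0-
  m21: --10-,1-1-1,10--1,10-0-
  m24: ---00,11--0
  m26: 11--0 ←essential
  m28: ---00,--10-,11--0,111--
  m30: 11--0,111--
  m31: -11-1,1-1-1,111--
Essential: --10-, 01--1, 10--1, 11--0

4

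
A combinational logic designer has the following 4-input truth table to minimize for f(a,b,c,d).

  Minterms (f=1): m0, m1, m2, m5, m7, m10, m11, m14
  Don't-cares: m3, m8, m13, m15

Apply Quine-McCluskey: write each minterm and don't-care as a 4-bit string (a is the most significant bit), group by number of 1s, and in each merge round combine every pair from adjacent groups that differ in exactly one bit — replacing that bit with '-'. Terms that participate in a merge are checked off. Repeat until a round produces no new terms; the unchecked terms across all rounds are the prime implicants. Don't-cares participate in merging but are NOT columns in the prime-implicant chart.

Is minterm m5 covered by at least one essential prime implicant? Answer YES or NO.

NO

[col 0] 0000*, 0001*, 0010*, 0011*, 0101*, 0111*, 1000*, 1010*, 1011*, 1101*, 1110*, 1111*
[col 1] -000*, -010*, -011*, -101*, -111*, 0-01*, 0-11*, 00-0*, 00-1*, 000-*, 001-*, 01-1*, 1-10*, 1-11*, 10-0*, 101-*, 11-1*, 111-*
[col 2] --11, -0-0, -01-, -1-1, 0--1, 00--, 1-1-
Prime implicants: --11, -0-0, -01-, -1-1, 0--1, 00--, 1-1-
PI chart (minterm → PIs covering it):
  0 | -0-0,00--
  1 | 0--1,00--
  2 | -0-0,-01-,00--
  5 | -1-1,0--1
  7 | --11,-1-1,0--1
  10 | -0-0,-01-,1-1-
  11 | --11,-01-,1-1-
  14 | 1-1-  (sole → essential)
Essential prime implicants: 1-1-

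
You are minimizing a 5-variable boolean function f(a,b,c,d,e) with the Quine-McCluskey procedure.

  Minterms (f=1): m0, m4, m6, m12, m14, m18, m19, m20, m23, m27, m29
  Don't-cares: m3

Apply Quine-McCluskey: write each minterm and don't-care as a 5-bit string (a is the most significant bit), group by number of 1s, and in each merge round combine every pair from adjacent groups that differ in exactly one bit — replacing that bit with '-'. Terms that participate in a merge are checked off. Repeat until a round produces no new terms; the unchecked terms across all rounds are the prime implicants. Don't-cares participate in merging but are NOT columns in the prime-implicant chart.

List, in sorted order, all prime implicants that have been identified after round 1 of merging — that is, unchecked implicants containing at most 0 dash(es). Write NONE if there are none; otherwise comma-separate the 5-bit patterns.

size-2^0 implicants → 00000(✓)  00011(✓)  00100(✓)  00110(✓)  01100(✓)  01110(✓)  10010(✓)  10011(✓)  10100(✓)  10111(✓)  11011(✓)  11101
size-2^1 implicants → -0011  -0100  0-100(✓)  0-110(✓)  00-00  001-0(✓)  011-0(✓)  1-011  10-11  1001-
size-2^2 implicants → 0-1-0
Unchecked terms (primes): -0011, -0100, 0-1-0, 00-00, 1-011, 10-11, 1001-, 11101

11101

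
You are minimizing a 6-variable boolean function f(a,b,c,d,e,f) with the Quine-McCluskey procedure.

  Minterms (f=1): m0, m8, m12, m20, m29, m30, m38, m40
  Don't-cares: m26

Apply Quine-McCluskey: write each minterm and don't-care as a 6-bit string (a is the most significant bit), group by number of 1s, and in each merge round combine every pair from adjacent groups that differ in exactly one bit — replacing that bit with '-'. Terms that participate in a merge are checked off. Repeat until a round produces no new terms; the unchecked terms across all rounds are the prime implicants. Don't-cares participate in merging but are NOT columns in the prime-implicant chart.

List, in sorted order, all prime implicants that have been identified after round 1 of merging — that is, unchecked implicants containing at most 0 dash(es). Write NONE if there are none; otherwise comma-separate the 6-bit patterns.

[col 0] 000000*, 001000*, 001100*, 010100, 011010*, 011101, 011110*, 100110, 101000*
[col 1] -01000, 00-000, 001-00, 011-10
Prime implicants: -01000, 00-000, 001-00, 010100, 011-10, 011101, 100110

010100, 011101, 100110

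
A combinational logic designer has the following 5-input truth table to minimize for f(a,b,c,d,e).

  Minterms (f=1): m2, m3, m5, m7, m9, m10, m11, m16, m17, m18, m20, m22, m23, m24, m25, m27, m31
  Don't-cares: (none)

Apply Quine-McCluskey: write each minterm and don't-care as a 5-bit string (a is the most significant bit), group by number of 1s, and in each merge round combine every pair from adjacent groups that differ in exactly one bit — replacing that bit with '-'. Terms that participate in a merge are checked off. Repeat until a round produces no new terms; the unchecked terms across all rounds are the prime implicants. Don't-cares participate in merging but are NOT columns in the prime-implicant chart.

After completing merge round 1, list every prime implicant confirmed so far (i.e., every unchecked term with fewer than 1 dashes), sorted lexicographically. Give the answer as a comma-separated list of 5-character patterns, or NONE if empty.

NONE

Round 0: 00010✓ 00011✓ 00101✓ 00111✓ 01001✓ 01010✓ 01011✓ 10000✓ 10001✓ 10010✓ 10100✓ 10110✓ 10111✓ 11000✓ 11001✓ 11011✓ 11111✓
Round 1: -0010 -0111 -1001✓ -1011✓ 0-010✓ 0-011✓ 00-11 0001-✓ 001-1 010-1✓ 0101-✓ 1-000✓ 1-001✓ 1-111 10-00✓ 10-10✓ 100-0✓ 1000-✓ 101-0✓ 1011- 11-11 110-1✓ 1100-✓
Round 2: -10-1 0-01- 1-00- 10--0
PIs = {-0010, -0111, -10-1, 0-01-, 00-11, 001-1, 1-00-, 1-111, 10--0, 1011-, 11-11}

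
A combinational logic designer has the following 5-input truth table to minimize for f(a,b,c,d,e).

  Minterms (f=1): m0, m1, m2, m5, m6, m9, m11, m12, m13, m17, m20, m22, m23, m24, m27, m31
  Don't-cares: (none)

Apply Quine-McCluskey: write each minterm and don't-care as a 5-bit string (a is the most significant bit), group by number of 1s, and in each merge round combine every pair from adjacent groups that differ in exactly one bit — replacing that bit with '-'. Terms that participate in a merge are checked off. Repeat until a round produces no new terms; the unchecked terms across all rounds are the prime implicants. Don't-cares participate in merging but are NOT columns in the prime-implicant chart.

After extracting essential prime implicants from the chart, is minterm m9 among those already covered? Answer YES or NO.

YES

[col 0] 00000*, 00001*, 00010*, 00101*, 00110*, 01001*, 01011*, 01100*, 01101*, 10001*, 10100*, 10110*, 10111*, 11000, 11011*, 11111*
[col 1] -0001, -0110, -1011, 0-001*, 0-101*, 00-01*, 00-10, 000-0, 0000-, 01-01*, 010-1, 0110-, 1-111, 101-0, 1011-, 11-11
[col 2] 0--01
Prime implicants: -0001, -0110, -1011, 0--01, 00-10, 000-0, 0000-, 010-1, 0110-, 1-111, 101-0, 1011-, 11-11, 11000
PI chart (minterm → PIs covering it):
  0 | 000-0,0000-
  1 | -0001,0--01,0000-
  2 | 00-10,000-0
  5 | 0--01  (sole → essential)
  6 | -0110,00-10
  9 | 0--01,010-1
  11 | -1011,010-1
  12 | 0110-  (sole → essential)
  13 | 0--01,0110-
  17 | -0001  (sole → essential)
  20 | 101-0  (sole → essential)
  22 | -0110,101-0,1011-
  23 | 1-111,1011-
  24 | 11000  (sole → essential)
  27 | -1011,11-11
  31 | 1-111,11-11
Essential prime implicants: -0001, 0--01, 0110-, 101-0, 11000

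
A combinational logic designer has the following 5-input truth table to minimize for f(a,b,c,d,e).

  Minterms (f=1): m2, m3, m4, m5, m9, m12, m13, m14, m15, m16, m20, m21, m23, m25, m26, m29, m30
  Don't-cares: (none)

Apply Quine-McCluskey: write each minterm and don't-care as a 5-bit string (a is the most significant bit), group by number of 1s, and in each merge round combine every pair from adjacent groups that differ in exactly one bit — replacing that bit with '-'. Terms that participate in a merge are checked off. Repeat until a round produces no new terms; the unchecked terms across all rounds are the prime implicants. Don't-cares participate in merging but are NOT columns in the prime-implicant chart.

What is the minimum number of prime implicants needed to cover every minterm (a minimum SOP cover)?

size-2^0 implicants → 00010(✓)  00011(✓)  00100(✓)  00101(✓)  01001(✓)  01100(✓)  01101(✓)  01110(✓)  01111(✓)  10000(✓)  10100(✓)  10101(✓)  10111(✓)  11001(✓)  11010(✓)  11101(✓)  11110(✓)
size-2^1 implicants → -0100(✓)  -0101(✓)  -1001(✓)  -1101(✓)  -1110  0-100(✓)  0-101(✓)  0001-  0010-(✓)  01-01(✓)  011-0(✓)  011-1(✓)  0110-(✓)  0111-(✓)  1-101(✓)  10-00  101-1  1010-(✓)  11-01(✓)  11-10
size-2^2 implicants → --101  -010-  -1-01  0-10-  011--
Unchecked terms (primes): --101, -010-, -1-01, -1110, 0-10-, 0001-, 011--, 10-00, 101-1, 11-10
Minterm coverage:
  m2 ⊆ 0001- [E]
  m3 ⊆ 0001- [E]
  m4 ⊆ -010-,0-10-
  m5 ⊆ --101,-010-,0-10-
  m9 ⊆ -1-01 [E]
  m12 ⊆ 0-10-,011--
  m13 ⊆ --101,-1-01,0-10-,011--
  m14 ⊆ -1110,011--
  m15 ⊆ 011-- [E]
  m16 ⊆ 10-00 [E]
  m20 ⊆ -010-,10-00
  m21 ⊆ --101,-010-,101-1
  m23 ⊆ 101-1 [E]
  m25 ⊆ -1-01 [E]
  m26 ⊆ 11-10 [E]
  m29 ⊆ --101,-1-01
  m30 ⊆ -1110,11-10
E = {-1-01, 0001-, 011--, 10-00, 101-1, 11-10}
Petrick residual → -010-
Cover = b'cd' + bd'e + a'b'c'd + a'bc + ab'd'e' + ab'ce + abde'  |cover|=7

7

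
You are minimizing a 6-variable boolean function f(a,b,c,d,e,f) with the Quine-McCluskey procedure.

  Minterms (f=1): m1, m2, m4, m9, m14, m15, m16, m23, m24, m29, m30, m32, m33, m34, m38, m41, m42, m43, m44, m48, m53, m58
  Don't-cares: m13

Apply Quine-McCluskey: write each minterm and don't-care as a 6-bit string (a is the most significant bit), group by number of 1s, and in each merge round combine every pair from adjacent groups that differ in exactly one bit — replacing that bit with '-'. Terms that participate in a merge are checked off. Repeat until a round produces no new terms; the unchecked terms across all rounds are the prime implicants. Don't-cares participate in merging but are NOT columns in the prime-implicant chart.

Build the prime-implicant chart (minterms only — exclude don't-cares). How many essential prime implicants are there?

11

[col 0] 000001*, 000010*, 000100, 001001*, 001101*, 001110*, 001111*, 010000*, 010111, 011000*, 011101*, 011110*, 100000*, 100001*, 100010*, 100110*, 101001*, 101010*, 101011*, 101100, 110000*, 110101, 111010*
[col 1] -00001*, -00010, -01001*, -10000, 0-1101, 0-1110, 00-001*, 001-01, 0011-1, 00111-, 01-000, 1-0000, 1-1010, 10-001*, 10-010, 100-10, 1000-0, 10000-, 1010-1, 10101-
[col 2] -0-001
Prime implicants: -0-001, -00010, -10000, 0-1101, 0-1110, 000100, 001-01, 0011-1, 00111-, 01-000, 010111, 1-0000, 1-1010, 10-010, 100-10, 1000-0, 10000-, 1010-1, 10101-, 101100, 110101
PI chart (minterm → PIs covering it):
  1 | -0-001  (sole → essential)
  2 | -00010  (sole → essential)
  4 | 000100  (sole → essential)
  9 | -0-001,001-01
  14 | 0-1110,00111-
  15 | 0011-1,00111-
  16 | -10000,01-000
  23 | 010111  (sole → essential)
  24 | 01-000  (sole → essential)
  29 | 0-1101  (sole → essential)
  30 | 0-1110  (sole → essential)
  32 | 1-0000,1000-0,10000-
  33 | -0-001,10000-
  34 | -00010,10-010,100-10,1000-0
  38 | 100-10  (sole → essential)
  41 | -0-001,1010-1
  42 | 1-1010,10-010,10101-
  43 | 1010-1,10101-
  44 | 101100  (sole → essential)
  48 | -10000,1-0000
  53 | 110101  (sole → essential)
  58 | 1-1010  (sole → essential)
Essential prime implicants: -0-001, -00010, 0-1101, 0-1110, 000100, 01-000, 010111, 1-1010, 100-10, 101100, 110101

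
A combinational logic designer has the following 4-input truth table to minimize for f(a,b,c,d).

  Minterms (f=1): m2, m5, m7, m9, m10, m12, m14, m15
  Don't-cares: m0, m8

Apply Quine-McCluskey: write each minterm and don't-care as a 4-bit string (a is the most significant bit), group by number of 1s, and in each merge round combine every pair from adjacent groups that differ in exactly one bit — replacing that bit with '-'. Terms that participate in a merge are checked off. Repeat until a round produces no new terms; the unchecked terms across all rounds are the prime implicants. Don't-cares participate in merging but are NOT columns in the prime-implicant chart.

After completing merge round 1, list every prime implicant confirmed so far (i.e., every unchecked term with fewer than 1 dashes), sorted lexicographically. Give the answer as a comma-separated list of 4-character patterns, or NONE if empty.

NONE

Round 0: 0000✓ 0010✓ 0101✓ 0111✓ 1000✓ 1001✓ 1010✓ 1100✓ 1110✓ 1111✓
Round 1: -000✓ -010✓ -111 00-0✓ 01-1 1-00✓ 1-10✓ 10-0✓ 100- 11-0✓ 111-
Round 2: -0-0 1--0
PIs = {-0-0, -111, 01-1, 1--0, 100-, 111-}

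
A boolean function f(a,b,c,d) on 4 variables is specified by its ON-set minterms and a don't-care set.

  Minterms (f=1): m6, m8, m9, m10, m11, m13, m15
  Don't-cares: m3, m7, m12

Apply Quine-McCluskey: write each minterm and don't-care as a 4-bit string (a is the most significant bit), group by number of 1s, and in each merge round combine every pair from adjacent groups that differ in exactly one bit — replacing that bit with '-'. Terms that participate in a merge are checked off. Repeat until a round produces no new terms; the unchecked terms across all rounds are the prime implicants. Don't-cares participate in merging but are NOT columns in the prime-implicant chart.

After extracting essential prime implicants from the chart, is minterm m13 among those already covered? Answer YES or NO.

NO

size-2^0 implicants → 0011(✓)  0110(✓)  0111(✓)  1000(✓)  1001(✓)  1010(✓)  1011(✓)  1100(✓)  1101(✓)  1111(✓)
size-2^1 implicants → -011(✓)  -111(✓)  0-11(✓)  011-  1-00(✓)  1-01(✓)  1-11(✓)  10-0(✓)  10-1(✓)  100-(✓)  101-(✓)  11-1(✓)  110-(✓)
size-2^2 implicants → --11  1--1  1-0-  10--
Unchecked terms (primes): --11, 011-, 1--1, 1-0-, 10--
Minterm coverage:
  m6 ⊆ 011- [E]
  m8 ⊆ 1-0-,10--
  m9 ⊆ 1--1,1-0-,10--
  m10 ⊆ 10-- [E]
  m11 ⊆ --11,1--1,10--
  m13 ⊆ 1--1,1-0-
  m15 ⊆ --11,1--1
E = {011-, 10--}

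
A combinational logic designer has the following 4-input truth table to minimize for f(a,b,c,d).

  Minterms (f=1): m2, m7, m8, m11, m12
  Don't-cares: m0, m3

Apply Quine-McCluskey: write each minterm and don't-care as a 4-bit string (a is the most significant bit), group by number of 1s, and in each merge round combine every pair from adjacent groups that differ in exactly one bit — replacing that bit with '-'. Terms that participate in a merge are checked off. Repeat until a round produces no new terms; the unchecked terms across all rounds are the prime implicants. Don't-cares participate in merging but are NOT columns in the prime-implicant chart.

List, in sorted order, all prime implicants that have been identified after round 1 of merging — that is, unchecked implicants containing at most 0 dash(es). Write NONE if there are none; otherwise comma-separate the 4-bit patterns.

[col 0] 0000*, 0010*, 0011*, 0111*, 1000*, 1011*, 1100*
[col 1] -000, -011, 0-11, 00-0, 001-, 1-00
Prime implicants: -000, -011, 0-11, 00-0, 001-, 1-00

NONE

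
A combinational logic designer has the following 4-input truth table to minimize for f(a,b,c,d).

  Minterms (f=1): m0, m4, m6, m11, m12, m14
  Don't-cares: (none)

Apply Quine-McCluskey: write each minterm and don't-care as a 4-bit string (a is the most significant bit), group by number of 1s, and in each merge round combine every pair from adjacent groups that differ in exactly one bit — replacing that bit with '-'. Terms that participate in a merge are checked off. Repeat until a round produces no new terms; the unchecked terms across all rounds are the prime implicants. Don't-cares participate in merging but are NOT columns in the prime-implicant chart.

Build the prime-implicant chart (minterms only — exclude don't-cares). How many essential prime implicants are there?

3

size-2^0 implicants → 0000(✓)  0100(✓)  0110(✓)  1011  1100(✓)  1110(✓)
size-2^1 implicants → -100(✓)  -110(✓)  0-00  01-0(✓)  11-0(✓)
size-2^2 implicants → -1-0
Unchecked terms (primes): -1-0, 0-00, 1011
Minterm coverage:
  m0 ⊆ 0-00 [E]
  m4 ⊆ -1-0,0-00
  m6 ⊆ -1-0 [E]
  m11 ⊆ 1011 [E]
  m12 ⊆ -1-0 [E]
  m14 ⊆ -1-0 [E]
E = {-1-0, 0-00, 1011}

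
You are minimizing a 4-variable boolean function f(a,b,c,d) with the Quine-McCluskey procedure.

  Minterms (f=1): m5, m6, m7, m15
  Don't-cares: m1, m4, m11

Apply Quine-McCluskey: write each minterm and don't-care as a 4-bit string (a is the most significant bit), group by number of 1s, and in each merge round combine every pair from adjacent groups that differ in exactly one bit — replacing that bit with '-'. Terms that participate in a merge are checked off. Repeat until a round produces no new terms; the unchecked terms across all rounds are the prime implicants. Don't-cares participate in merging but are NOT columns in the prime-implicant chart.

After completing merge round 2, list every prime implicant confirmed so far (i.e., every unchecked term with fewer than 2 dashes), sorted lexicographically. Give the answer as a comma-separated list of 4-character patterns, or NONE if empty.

-111, 0-01, 1-11

[col 0] 0001*, 0100*, 0101*, 0110*, 0111*, 1011*, 1111*
[col 1] -111, 0-01, 01-0*, 01-1*, 010-*, 011-*, 1-11
[col 2] 01--
Prime implicants: -111, 0-01, 01--, 1-11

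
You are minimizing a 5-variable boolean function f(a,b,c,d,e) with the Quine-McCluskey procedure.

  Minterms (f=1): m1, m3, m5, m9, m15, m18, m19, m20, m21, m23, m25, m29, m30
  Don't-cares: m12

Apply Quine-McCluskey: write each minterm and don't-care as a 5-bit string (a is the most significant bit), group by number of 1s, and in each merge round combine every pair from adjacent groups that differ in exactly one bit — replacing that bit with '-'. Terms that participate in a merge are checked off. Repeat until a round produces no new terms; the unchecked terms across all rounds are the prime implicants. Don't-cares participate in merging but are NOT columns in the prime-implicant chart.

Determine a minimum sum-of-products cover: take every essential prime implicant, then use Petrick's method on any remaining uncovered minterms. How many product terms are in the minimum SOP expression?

9

Round 0: 00001✓ 00011✓ 00101✓ 01001✓ 01100 01111 10010✓ 10011✓ 10100✓ 10101✓ 10111✓ 11001✓ 11101✓ 11110
Round 1: -0011 -0101 -1001 0-001 00-01 000-1 1-101 10-11 1001- 101-1 1010- 11-01
PIs = {-0011, -0101, -1001, 0-001, 00-01, 000-1, 01100, 01111, 1-101, 10-11, 1001-, 101-1, 1010-, 11-01, 11110}
Coverage chart:
  m1: 0-001,00-01,000-1
  m3: -0011,000-1
  m5: -0101,00-01
  m9: -1001,0-001
  m15: 01111 ←essential
  m18: 1001- ←essential
  m19: -0011,10-11,1001-
  m20: 1010- ←essential
  m21: -0101,1-101,101-1,1010-
  m23: 10-11,101-1
  m25: -1001,11-01
  m29: 1-101,11-01
  m30: 11110 ←essential
Essential: 01111, 1001-, 1010-, 11110
Petrick residual → -0011, -0101, 0-001, 10-11, 11-01
Min cover (9 terms): b'c'de + b'cd'e + a'c'd'e + a'bcde + ab'de + ab'c'd + ab'cd' + abd'e + abcde'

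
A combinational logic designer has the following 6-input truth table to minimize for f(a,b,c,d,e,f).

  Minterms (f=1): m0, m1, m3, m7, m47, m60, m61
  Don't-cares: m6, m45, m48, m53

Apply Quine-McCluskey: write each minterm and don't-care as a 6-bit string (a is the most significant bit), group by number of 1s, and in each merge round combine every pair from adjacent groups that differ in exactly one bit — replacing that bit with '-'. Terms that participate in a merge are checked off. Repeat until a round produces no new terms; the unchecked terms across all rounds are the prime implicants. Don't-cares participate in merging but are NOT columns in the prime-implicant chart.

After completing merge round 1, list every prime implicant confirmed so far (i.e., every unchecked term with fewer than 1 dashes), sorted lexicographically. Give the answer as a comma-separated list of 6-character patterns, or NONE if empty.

[col 0] 000000*, 000001*, 000011*, 000110*, 000111*, 101101*, 101111*, 110000, 110101*, 111100*, 111101*
[col 1] 000-11, 0000-1, 00000-, 00011-, 1-1101, 1011-1, 11-101, 11110-
Prime implicants: 000-11, 0000-1, 00000-, 00011-, 1-1101, 1011-1, 11-101, 110000, 11110-

110000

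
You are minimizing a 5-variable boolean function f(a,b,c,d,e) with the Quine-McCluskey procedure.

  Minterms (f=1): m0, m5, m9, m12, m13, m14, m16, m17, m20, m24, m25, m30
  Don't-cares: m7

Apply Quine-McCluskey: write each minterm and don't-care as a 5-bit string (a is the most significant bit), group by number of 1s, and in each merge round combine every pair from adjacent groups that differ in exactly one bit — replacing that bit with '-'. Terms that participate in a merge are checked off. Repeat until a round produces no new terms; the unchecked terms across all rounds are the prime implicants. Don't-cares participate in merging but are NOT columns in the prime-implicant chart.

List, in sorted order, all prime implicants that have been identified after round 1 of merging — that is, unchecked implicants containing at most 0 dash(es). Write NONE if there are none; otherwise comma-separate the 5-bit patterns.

NONE

size-2^0 implicants → 00000(✓)  00101(✓)  00111(✓)  01001(✓)  01100(✓)  01101(✓)  01110(✓)  10000(✓)  10001(✓)  10100(✓)  11000(✓)  11001(✓)  11110(✓)
size-2^1 implicants → -0000  -1001  -1110  0-101  001-1  01-01  011-0  0110-  1-000(✓)  1-001(✓)  10-00  1000-(✓)  1100-(✓)
size-2^2 implicants → 1-00-
Unchecked terms (primes): -0000, -1001, -1110, 0-101, 001-1, 01-01, 011-0, 0110-, 1-00-, 10-00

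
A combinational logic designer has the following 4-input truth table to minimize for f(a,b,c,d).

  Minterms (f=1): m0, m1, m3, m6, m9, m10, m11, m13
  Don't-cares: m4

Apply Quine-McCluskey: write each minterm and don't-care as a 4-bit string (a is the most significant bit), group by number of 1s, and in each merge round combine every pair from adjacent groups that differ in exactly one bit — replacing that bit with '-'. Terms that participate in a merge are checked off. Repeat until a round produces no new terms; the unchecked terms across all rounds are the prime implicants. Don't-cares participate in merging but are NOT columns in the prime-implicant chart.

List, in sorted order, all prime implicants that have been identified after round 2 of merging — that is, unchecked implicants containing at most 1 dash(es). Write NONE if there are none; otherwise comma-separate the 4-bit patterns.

Round 0: 0000✓ 0001✓ 0011✓ 0100✓ 0110✓ 1001✓ 1010✓ 1011✓ 1101✓
Round 1: -001✓ -011✓ 0-00 00-1✓ 000- 01-0 1-01 10-1✓ 101-
Round 2: -0-1
PIs = {-0-1, 0-00, 000-, 01-0, 1-01, 101-}

0-00, 000-, 01-0, 1-01, 101-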